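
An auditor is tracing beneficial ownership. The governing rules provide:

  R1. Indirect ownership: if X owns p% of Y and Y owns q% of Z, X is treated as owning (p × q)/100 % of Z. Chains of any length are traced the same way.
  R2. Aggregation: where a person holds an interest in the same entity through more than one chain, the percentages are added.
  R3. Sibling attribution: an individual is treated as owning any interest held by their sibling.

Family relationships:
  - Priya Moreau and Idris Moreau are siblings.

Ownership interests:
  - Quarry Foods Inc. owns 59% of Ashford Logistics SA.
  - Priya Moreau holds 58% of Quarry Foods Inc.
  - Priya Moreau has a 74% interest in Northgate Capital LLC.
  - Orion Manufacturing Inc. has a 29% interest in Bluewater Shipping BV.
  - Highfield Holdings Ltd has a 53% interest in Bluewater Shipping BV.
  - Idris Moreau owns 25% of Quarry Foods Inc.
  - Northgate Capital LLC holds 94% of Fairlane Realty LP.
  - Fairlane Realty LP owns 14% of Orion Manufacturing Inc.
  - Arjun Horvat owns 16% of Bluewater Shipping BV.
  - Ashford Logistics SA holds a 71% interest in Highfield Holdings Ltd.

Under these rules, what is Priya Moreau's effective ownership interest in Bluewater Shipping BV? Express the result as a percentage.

By sibling attribution (R3), Priya Moreau is treated as also owning Idris Moreau's interest in Quarry Foods Inc, giving 58% + 25% = 83%.
Chain via Quarry Foods Inc. → Ashford Logistics SA → Highfield Holdings Ltd (R1): 83% × 59% × 71% × 53% = 18.427411% of Bluewater Shipping BV.
Chain via Northgate Capital LLC → Fairlane Realty LP → Orion Manufacturing Inc. (R1): 74% × 94% × 14% × 29% = 2.824136% of Bluewater Shipping BV.
Aggregating (R2): 18.427411% + 2.824136% = 21.251547%.

21.251547%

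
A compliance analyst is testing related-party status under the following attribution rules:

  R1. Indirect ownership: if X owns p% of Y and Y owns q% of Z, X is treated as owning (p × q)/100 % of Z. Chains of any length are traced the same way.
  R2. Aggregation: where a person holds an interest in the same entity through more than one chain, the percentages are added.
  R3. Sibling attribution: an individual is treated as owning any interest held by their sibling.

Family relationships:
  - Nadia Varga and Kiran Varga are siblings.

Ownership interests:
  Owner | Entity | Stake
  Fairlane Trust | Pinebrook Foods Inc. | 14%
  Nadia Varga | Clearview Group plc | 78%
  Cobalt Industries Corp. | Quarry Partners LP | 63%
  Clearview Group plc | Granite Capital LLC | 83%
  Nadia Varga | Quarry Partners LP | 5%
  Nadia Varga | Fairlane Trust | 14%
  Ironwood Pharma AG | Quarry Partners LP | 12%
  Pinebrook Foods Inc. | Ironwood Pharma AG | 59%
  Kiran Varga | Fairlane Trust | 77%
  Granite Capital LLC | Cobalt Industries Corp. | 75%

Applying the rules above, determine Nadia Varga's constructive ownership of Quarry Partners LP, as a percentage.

36.491642%

By sibling attribution (R3), Nadia Varga is treated as also owning Kiran Varga's interest in Fairlane Trust, giving 14% + 77% = 91%.
Chain via Clearview Group plc → Granite Capital LLC → Cobalt Industries Corp. (R1): 78% × 83% × 75% × 63% = 30.58965% of Quarry Partners LP.
Chain via Fairlane Trust → Pinebrook Foods Inc. → Ironwood Pharma AG (R1): 91% × 14% × 59% × 12% = 0.901992% of Quarry Partners LP.
Direct interest in Quarry Partners LP: 5%.
Aggregating (R2): 30.58965% + 0.901992% + 5% = 36.491642%.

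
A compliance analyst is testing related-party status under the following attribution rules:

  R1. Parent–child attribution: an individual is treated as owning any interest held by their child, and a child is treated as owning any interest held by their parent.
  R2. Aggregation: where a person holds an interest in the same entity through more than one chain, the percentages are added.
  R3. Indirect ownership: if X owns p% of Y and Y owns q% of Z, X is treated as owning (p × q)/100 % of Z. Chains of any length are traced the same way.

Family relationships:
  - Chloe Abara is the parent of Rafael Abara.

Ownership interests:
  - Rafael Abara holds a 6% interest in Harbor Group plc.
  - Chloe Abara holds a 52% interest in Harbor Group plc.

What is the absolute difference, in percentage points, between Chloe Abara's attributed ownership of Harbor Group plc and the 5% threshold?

By parent–child attribution (R1), Chloe Abara is treated as also owning Rafael Abara's interest in Harbor Group plc, giving 52% + 6% = 58%.
Direct interest in Harbor Group plc: 58%.
58% exceeds the 5% threshold by 53 percentage points.

53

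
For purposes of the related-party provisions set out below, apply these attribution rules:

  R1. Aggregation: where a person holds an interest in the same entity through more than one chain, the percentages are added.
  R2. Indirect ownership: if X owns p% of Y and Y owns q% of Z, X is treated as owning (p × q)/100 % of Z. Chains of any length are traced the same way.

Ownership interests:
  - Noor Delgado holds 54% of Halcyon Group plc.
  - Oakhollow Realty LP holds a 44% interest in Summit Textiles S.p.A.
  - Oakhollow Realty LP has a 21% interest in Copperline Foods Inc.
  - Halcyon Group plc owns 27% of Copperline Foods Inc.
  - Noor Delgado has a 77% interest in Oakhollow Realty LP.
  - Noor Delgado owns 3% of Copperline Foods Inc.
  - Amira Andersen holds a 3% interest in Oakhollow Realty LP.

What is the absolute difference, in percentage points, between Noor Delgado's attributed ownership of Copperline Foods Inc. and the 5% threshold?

28.75

Chain via Oakhollow Realty LP (R2): 77% × 21% = 16.17% of Copperline Foods Inc.
Chain via Halcyon Group plc (R2): 54% × 27% = 14.58% of Copperline Foods Inc.
Direct interest in Copperline Foods Inc: 3%.
Aggregating (R1): 16.17% + 14.58% + 3% = 33.75%.
33.75% exceeds the 5% threshold by 28.75 percentage points.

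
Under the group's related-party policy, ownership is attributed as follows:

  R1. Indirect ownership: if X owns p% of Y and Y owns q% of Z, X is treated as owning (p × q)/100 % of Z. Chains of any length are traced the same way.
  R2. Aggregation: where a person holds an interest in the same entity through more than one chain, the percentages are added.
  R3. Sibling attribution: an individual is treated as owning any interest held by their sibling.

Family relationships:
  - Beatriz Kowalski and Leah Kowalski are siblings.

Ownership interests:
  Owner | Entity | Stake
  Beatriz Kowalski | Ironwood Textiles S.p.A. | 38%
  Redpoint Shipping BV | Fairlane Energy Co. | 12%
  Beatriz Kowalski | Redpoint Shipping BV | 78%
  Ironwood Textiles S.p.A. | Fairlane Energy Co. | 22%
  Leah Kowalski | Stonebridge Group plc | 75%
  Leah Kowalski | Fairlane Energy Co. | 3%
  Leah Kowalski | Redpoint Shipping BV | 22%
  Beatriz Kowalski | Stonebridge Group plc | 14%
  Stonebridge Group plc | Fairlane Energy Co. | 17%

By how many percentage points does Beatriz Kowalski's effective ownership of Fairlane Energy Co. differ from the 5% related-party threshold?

33.49

By sibling attribution (R3), Beatriz Kowalski is treated as also owning Leah Kowalski's interest in Stonebridge Group plc, giving 14% + 75% = 89%.
By sibling attribution (R3), Beatriz Kowalski is treated as also owning Leah Kowalski's interest in Redpoint Shipping BV, giving 78% + 22% = 100%.
By sibling attribution (R3), Beatriz Kowalski is treated as owning Leah Kowalski's 3% interest in Fairlane Energy Co.
Chain via Ironwood Textiles S.p.A. (R1): 38% × 22% = 8.36% of Fairlane Energy Co.
Chain via Stonebridge Group plc (R1): 89% × 17% = 15.13% of Fairlane Energy Co.
Chain via Redpoint Shipping BV (R1): 100% × 12% = 12% of Fairlane Energy Co.
Direct interest in Fairlane Energy Co: 3%.
Aggregating (R2): 8.36% + 15.13% + 12% + 3% = 38.49%.
38.49% exceeds the 5% threshold by 33.49 percentage points.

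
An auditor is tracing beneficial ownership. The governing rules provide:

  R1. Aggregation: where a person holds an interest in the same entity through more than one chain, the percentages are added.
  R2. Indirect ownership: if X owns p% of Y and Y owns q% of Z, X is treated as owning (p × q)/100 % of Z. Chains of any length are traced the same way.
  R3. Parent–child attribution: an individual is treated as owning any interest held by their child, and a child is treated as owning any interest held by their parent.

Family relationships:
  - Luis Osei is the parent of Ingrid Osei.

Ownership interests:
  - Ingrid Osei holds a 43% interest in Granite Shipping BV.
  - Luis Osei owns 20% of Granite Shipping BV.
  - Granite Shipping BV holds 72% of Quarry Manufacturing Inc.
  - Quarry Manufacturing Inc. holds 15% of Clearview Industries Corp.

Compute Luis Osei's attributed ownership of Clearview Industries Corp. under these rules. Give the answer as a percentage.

By parent–child attribution (R3), Luis Osei is treated as also owning Ingrid Osei's interest in Granite Shipping BV, giving 20% + 43% = 63%.
Chain via Granite Shipping BV → Quarry Manufacturing Inc. (R2): 63% × 72% × 15% = 6.804% of Clearview Industries Corp.

6.804%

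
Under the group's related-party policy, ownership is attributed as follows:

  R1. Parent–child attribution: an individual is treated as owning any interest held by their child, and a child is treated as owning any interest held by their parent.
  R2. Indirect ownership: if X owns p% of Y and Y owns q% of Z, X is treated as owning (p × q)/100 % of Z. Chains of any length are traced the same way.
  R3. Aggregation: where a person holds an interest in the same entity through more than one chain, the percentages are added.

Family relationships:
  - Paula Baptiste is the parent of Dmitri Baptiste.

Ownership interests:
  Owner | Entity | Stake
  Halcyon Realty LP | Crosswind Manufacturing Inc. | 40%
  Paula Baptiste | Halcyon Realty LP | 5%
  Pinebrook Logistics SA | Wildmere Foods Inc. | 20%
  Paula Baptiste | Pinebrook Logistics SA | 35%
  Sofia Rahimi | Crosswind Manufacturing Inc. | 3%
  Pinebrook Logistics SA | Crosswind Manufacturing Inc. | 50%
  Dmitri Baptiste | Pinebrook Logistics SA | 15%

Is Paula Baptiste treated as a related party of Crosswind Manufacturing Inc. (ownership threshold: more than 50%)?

No

By parent–child attribution (R1), Paula Baptiste is treated as also owning Dmitri Baptiste's interest in Pinebrook Logistics SA, giving 35% + 15% = 50%.
Chain via Pinebrook Logistics SA (R2): 50% × 50% = 25% of Crosswind Manufacturing Inc.
Chain via Halcyon Realty LP (R2): 5% × 40% = 2% of Crosswind Manufacturing Inc.
Aggregating (R3): 25% + 2% = 27%.
27% does not exceed the 50% threshold, so Paula is not a related party to Crosswind Manufacturing Inc.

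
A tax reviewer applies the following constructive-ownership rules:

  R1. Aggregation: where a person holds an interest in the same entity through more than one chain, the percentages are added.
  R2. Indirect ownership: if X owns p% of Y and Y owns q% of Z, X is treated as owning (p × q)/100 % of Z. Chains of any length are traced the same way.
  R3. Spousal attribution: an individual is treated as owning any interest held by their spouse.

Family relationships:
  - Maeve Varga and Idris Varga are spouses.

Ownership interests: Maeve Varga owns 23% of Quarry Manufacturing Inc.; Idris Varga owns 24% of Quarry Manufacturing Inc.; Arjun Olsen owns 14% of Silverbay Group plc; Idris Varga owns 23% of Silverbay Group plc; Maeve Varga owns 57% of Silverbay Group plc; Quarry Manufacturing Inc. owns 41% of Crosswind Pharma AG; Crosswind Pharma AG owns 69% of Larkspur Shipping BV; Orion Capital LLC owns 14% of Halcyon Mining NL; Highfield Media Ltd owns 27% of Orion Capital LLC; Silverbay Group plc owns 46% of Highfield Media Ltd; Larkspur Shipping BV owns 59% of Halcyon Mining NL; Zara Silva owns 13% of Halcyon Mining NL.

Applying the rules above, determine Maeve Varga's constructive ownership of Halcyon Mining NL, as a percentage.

By spousal attribution (R3), Maeve Varga is treated as also owning Idris Varga's interest in Silverbay Group plc, giving 57% + 23% = 80%.
By spousal attribution (R3), Maeve Varga is treated as also owning Idris Varga's interest in Quarry Manufacturing Inc, giving 23% + 24% = 47%.
Chain via Silverbay Group plc → Highfield Media Ltd → Orion Capital LLC (R2): 80% × 46% × 27% × 14% = 1.39104% of Halcyon Mining NL.
Chain via Quarry Manufacturing Inc. → Crosswind Pharma AG → Larkspur Shipping BV (R2): 47% × 41% × 69% × 59% = 7.844817% of Halcyon Mining NL.
Aggregating (R1): 1.39104% + 7.844817% = 9.235857%.

9.235857%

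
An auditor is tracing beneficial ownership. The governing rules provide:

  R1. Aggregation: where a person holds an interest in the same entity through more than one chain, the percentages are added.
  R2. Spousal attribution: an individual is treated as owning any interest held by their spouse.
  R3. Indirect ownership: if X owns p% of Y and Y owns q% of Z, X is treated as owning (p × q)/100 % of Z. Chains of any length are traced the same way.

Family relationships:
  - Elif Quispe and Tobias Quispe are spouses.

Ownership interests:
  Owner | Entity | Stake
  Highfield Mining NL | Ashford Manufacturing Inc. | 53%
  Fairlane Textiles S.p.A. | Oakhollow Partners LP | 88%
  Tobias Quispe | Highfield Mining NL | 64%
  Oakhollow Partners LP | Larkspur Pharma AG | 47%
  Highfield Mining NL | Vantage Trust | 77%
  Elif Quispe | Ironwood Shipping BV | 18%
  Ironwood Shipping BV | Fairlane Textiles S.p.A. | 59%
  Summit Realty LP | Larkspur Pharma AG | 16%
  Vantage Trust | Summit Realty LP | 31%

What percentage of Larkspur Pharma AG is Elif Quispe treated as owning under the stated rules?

6.83672%

By spousal attribution (R2), Elif Quispe is treated as owning Tobias Quispe's 64% interest in Highfield Mining NL.
Chain via Ironwood Shipping BV → Fairlane Textiles S.p.A. → Oakhollow Partners LP (R3): 18% × 59% × 88% × 47% = 4.392432% of Larkspur Pharma AG.
Chain via Highfield Mining NL → Vantage Trust → Summit Realty LP (R3): 64% × 77% × 31% × 16% = 2.444288% of Larkspur Pharma AG.
Aggregating (R1): 4.392432% + 2.444288% = 6.83672%.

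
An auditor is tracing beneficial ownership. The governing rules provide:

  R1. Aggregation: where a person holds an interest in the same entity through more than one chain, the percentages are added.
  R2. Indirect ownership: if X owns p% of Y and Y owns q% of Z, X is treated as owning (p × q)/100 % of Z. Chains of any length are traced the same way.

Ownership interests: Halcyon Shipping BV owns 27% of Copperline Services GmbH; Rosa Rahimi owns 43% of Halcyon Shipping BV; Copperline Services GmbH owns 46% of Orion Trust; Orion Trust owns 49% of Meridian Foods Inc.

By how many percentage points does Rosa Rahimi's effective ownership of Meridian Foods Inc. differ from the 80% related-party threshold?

77.383106

Chain via Halcyon Shipping BV → Copperline Services GmbH → Orion Trust (R2): 43% × 27% × 46% × 49% = 2.616894% of Meridian Foods Inc.
2.616894% falls short of the 80% threshold by 77.383106 percentage points.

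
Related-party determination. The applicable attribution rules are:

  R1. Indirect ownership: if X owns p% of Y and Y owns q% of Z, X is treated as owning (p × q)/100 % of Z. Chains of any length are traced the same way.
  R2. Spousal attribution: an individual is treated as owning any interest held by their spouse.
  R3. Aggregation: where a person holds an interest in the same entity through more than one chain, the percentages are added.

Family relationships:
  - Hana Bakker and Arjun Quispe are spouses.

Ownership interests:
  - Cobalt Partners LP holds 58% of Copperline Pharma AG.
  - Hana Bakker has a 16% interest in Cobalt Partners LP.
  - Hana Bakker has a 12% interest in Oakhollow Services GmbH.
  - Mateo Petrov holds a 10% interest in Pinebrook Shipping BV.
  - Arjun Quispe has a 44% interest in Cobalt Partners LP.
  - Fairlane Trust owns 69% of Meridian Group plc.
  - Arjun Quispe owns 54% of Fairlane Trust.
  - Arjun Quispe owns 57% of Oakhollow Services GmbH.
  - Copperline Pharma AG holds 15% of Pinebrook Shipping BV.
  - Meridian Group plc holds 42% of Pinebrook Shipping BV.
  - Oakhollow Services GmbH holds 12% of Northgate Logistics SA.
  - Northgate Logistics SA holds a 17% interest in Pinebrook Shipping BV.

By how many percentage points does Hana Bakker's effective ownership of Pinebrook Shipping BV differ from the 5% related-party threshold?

By spousal attribution (R2), Hana Bakker is treated as also owning Arjun Quispe's interest in Cobalt Partners LP, giving 16% + 44% = 60%.
By spousal attribution (R2), Hana Bakker is treated as also owning Arjun Quispe's interest in Oakhollow Services GmbH, giving 12% + 57% = 69%.
By spousal attribution (R2), Hana Bakker is treated as owning Arjun Quispe's 54% interest in Fairlane Trust.
Chain via Cobalt Partners LP → Copperline Pharma AG (R1): 60% × 58% × 15% = 5.22% of Pinebrook Shipping BV.
Chain via Oakhollow Services GmbH → Northgate Logistics SA (R1): 69% × 12% × 17% = 1.4076% of Pinebrook Shipping BV.
Chain via Fairlane Trust → Meridian Group plc (R1): 54% × 69% × 42% = 15.6492% of Pinebrook Shipping BV.
Aggregating (R3): 5.22% + 1.4076% + 15.6492% = 22.2768%.
22.2768% exceeds the 5% threshold by 17.2768 percentage points.

17.2768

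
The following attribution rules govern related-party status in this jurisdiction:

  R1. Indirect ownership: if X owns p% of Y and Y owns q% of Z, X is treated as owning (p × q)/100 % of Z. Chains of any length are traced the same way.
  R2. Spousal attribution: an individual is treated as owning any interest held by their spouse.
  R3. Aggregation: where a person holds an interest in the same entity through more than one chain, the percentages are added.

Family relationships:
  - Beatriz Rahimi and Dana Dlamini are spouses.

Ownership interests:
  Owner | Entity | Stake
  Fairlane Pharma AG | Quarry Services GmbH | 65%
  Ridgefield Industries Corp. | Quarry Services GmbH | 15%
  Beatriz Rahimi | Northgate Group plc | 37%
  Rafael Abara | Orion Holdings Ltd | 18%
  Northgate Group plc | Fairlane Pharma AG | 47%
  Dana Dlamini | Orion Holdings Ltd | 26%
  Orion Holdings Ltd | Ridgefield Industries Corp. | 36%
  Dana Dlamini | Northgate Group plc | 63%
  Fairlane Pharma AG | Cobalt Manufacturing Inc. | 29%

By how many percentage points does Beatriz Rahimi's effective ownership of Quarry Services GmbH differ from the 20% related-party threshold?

By spousal attribution (R2), Beatriz Rahimi is treated as also owning Dana Dlamini's interest in Northgate Group plc, giving 37% + 63% = 100%.
By spousal attribution (R2), Beatriz Rahimi is treated as owning Dana Dlamini's 26% interest in Orion Holdings Ltd.
Chain via Northgate Group plc → Fairlane Pharma AG (R1): 100% × 47% × 65% = 30.55% of Quarry Services GmbH.
Chain via Orion Holdings Ltd → Ridgefield Industries Corp. (R1): 26% × 36% × 15% = 1.404% of Quarry Services GmbH.
Aggregating (R3): 30.55% + 1.404% = 31.954%.
31.954% exceeds the 20% threshold by 11.954 percentage points.

11.954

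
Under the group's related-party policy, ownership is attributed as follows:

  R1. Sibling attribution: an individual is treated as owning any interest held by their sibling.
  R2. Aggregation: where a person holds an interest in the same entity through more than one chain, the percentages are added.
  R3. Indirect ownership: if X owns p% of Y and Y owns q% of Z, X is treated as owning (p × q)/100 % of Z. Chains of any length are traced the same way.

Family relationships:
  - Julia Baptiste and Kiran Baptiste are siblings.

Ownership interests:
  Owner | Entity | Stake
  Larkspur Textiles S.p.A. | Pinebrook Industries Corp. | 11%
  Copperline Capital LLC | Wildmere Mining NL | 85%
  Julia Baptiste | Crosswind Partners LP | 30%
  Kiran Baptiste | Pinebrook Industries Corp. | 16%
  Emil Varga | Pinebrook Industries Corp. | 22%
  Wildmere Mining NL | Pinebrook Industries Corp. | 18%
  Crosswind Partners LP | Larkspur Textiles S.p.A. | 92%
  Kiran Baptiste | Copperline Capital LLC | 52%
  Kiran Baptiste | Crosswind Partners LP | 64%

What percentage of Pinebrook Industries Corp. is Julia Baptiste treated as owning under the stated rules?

By sibling attribution (R1), Julia Baptiste is treated as also owning Kiran Baptiste's interest in Crosswind Partners LP, giving 30% + 64% = 94%.
By sibling attribution (R1), Julia Baptiste is treated as owning Kiran Baptiste's 52% interest in Copperline Capital LLC.
By sibling attribution (R1), Julia Baptiste is treated as owning Kiran Baptiste's 16% interest in Pinebrook Industries Corp.
Chain via Crosswind Partners LP → Larkspur Textiles S.p.A. (R3): 94% × 92% × 11% = 9.5128% of Pinebrook Industries Corp.
Chain via Copperline Capital LLC → Wildmere Mining NL (R3): 52% × 85% × 18% = 7.956% of Pinebrook Industries Corp.
Direct interest in Pinebrook Industries Corp: 16%.
Aggregating (R2): 9.5128% + 7.956% + 16% = 33.4688%.

33.4688%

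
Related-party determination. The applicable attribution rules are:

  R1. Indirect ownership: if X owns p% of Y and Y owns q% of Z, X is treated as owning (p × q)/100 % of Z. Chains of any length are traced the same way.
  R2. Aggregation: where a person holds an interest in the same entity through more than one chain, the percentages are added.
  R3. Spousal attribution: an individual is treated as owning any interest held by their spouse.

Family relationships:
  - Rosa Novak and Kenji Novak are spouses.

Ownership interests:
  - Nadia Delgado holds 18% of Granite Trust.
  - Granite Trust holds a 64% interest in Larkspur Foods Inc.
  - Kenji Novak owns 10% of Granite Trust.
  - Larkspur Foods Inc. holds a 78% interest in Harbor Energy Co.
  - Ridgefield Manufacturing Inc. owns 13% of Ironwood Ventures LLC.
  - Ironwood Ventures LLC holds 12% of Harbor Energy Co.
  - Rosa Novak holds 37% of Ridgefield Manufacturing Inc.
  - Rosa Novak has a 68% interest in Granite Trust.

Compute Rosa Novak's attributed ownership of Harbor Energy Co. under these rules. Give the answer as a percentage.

39.5148%

By spousal attribution (R3), Rosa Novak is treated as also owning Kenji Novak's interest in Granite Trust, giving 68% + 10% = 78%.
Chain via Granite Trust → Larkspur Foods Inc. (R1): 78% × 64% × 78% = 38.9376% of Harbor Energy Co.
Chain via Ridgefield Manufacturing Inc. → Ironwood Ventures LLC (R1): 37% × 13% × 12% = 0.5772% of Harbor Energy Co.
Aggregating (R2): 38.9376% + 0.5772% = 39.5148%.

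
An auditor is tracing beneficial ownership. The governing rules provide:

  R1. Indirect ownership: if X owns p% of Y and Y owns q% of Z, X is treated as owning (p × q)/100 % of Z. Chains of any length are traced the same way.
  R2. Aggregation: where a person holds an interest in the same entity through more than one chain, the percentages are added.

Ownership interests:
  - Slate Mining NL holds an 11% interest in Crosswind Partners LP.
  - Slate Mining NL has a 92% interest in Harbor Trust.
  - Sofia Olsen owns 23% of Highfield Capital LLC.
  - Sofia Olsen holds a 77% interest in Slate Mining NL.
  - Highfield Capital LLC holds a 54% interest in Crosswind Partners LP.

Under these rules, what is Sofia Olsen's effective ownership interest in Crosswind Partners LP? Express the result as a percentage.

20.89%

Chain via Highfield Capital LLC (R1): 23% × 54% = 12.42% of Crosswind Partners LP.
Chain via Slate Mining NL (R1): 77% × 11% = 8.47% of Crosswind Partners LP.
Aggregating (R2): 12.42% + 8.47% = 20.89%.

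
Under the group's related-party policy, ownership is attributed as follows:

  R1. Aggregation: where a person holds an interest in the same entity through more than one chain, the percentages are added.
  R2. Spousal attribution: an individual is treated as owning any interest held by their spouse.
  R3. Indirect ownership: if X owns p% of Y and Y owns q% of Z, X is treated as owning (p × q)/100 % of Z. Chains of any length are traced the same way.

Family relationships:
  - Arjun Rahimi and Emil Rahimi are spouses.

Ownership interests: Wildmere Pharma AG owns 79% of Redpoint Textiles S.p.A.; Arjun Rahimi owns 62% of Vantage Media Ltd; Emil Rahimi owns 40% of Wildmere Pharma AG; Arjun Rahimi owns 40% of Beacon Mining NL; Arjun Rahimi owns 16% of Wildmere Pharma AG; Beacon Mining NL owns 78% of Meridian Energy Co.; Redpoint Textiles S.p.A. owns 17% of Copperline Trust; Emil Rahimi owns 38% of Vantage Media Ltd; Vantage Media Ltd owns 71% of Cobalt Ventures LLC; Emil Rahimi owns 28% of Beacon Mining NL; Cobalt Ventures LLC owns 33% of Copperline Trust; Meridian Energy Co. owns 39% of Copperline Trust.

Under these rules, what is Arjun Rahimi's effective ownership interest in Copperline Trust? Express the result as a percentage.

51.6364%

By spousal attribution (R2), Arjun Rahimi is treated as also owning Emil Rahimi's interest in Beacon Mining NL, giving 40% + 28% = 68%.
By spousal attribution (R2), Arjun Rahimi is treated as also owning Emil Rahimi's interest in Wildmere Pharma AG, giving 16% + 40% = 56%.
By spousal attribution (R2), Arjun Rahimi is treated as also owning Emil Rahimi's interest in Vantage Media Ltd, giving 62% + 38% = 100%.
Chain via Beacon Mining NL → Meridian Energy Co. (R3): 68% × 78% × 39% = 20.6856% of Copperline Trust.
Chain via Wildmere Pharma AG → Redpoint Textiles S.p.A. (R3): 56% × 79% × 17% = 7.5208% of Copperline Trust.
Chain via Vantage Media Ltd → Cobalt Ventures LLC (R3): 100% × 71% × 33% = 23.43% of Copperline Trust.
Aggregating (R1): 20.6856% + 7.5208% + 23.43% = 51.6364%.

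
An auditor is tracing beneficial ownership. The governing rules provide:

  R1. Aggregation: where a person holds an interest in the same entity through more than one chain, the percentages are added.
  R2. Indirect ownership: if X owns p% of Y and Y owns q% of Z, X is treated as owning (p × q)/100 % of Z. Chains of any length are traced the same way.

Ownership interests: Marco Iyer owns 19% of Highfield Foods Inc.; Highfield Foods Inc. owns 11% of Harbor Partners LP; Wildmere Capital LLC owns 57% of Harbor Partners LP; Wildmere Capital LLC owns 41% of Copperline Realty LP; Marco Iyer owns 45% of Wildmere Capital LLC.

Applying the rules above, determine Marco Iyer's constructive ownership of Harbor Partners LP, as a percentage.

27.74%

Chain via Highfield Foods Inc. (R2): 19% × 11% = 2.09% of Harbor Partners LP.
Chain via Wildmere Capital LLC (R2): 45% × 57% = 25.65% of Harbor Partners LP.
Aggregating (R1): 2.09% + 25.65% = 27.74%.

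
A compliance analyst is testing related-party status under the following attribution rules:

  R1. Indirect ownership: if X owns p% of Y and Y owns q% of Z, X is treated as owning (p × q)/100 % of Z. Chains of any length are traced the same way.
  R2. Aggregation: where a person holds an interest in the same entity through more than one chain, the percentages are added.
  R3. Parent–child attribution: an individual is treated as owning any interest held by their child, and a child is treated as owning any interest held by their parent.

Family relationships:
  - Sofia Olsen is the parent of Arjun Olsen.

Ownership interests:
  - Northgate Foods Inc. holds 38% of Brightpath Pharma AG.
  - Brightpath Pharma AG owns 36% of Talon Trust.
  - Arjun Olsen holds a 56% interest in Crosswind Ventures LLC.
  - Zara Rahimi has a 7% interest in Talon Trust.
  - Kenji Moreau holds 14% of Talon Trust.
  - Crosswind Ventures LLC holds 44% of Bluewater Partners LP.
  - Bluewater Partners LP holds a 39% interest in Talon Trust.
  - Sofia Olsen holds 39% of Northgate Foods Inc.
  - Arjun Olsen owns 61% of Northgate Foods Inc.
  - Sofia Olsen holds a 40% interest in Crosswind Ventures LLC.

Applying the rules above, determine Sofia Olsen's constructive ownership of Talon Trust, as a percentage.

30.1536%

By parent–child attribution (R3), Sofia Olsen is treated as also owning Arjun Olsen's interest in Northgate Foods Inc, giving 39% + 61% = 100%.
By parent–child attribution (R3), Sofia Olsen is treated as also owning Arjun Olsen's interest in Crosswind Ventures LLC, giving 40% + 56% = 96%.
Chain via Northgate Foods Inc. → Brightpath Pharma AG (R1): 100% × 38% × 36% = 13.68% of Talon Trust.
Chain via Crosswind Ventures LLC → Bluewater Partners LP (R1): 96% × 44% × 39% = 16.4736% of Talon Trust.
Aggregating (R2): 13.68% + 16.4736% = 30.1536%.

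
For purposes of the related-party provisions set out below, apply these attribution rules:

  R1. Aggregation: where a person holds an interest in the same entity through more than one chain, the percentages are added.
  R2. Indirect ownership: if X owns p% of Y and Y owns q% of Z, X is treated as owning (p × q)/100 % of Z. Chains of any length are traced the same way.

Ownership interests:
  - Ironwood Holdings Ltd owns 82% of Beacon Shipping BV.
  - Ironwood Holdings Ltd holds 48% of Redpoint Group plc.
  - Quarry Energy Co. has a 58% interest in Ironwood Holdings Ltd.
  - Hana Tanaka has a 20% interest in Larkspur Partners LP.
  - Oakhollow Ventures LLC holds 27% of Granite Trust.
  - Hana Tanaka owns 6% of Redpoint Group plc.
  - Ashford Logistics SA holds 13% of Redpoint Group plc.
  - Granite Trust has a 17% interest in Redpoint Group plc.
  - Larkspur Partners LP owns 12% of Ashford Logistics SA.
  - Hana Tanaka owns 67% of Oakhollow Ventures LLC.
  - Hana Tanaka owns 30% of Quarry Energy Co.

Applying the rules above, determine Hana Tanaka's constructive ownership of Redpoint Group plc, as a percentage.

17.7393%

Chain via Oakhollow Ventures LLC → Granite Trust (R2): 67% × 27% × 17% = 3.0753% of Redpoint Group plc.
Chain via Larkspur Partners LP → Ashford Logistics SA (R2): 20% × 12% × 13% = 0.312% of Redpoint Group plc.
Chain via Quarry Energy Co. → Ironwood Holdings Ltd (R2): 30% × 58% × 48% = 8.352% of Redpoint Group plc.
Direct interest in Redpoint Group plc: 6%.
Aggregating (R1): 3.0753% + 0.312% + 8.352% + 6% = 17.7393%.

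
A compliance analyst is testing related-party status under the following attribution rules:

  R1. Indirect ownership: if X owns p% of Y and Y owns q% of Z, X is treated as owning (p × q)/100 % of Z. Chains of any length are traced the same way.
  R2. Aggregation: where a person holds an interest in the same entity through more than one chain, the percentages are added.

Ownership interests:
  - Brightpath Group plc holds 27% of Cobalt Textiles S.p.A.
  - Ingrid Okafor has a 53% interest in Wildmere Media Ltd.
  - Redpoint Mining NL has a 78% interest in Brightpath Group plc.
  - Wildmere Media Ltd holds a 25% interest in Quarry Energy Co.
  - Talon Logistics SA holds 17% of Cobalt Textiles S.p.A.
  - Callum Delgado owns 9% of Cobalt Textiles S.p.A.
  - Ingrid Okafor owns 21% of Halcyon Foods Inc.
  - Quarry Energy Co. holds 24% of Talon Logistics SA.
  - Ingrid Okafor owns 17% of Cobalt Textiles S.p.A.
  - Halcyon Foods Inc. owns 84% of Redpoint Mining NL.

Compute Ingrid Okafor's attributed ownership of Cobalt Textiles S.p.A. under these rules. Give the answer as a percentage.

21.255584%

Chain via Wildmere Media Ltd → Quarry Energy Co. → Talon Logistics SA (R1): 53% × 25% × 24% × 17% = 0.5406% of Cobalt Textiles S.p.A.
Chain via Halcyon Foods Inc. → Redpoint Mining NL → Brightpath Group plc (R1): 21% × 84% × 78% × 27% = 3.714984% of Cobalt Textiles S.p.A.
Direct interest in Cobalt Textiles S.p.A: 17%.
Aggregating (R2): 0.5406% + 3.714984% + 17% = 21.255584%.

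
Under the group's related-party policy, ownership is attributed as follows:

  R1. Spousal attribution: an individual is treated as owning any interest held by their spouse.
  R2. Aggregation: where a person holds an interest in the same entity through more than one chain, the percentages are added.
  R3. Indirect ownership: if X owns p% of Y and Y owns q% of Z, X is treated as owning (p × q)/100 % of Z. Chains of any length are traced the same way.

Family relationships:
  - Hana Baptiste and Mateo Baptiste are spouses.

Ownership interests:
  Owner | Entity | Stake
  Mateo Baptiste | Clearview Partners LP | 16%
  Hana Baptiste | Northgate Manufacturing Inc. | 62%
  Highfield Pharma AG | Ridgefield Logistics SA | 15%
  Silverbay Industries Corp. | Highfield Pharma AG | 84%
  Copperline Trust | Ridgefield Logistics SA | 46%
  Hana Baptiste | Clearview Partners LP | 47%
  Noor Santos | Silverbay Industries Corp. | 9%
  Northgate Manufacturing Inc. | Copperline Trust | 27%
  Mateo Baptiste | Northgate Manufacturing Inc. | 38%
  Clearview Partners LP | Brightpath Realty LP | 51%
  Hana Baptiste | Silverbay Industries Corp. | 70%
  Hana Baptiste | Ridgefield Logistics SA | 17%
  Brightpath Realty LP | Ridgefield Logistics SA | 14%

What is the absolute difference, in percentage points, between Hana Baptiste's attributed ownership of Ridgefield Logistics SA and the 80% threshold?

37.2618

By spousal attribution (R1), Hana Baptiste is treated as also owning Mateo Baptiste's interest in Northgate Manufacturing Inc, giving 62% + 38% = 100%.
By spousal attribution (R1), Hana Baptiste is treated as also owning Mateo Baptiste's interest in Clearview Partners LP, giving 47% + 16% = 63%.
Chain via Northgate Manufacturing Inc. → Copperline Trust (R3): 100% × 27% × 46% = 12.42% of Ridgefield Logistics SA.
Chain via Silverbay Industries Corp. → Highfield Pharma AG (R3): 70% × 84% × 15% = 8.82% of Ridgefield Logistics SA.
Chain via Clearview Partners LP → Brightpath Realty LP (R3): 63% × 51% × 14% = 4.4982% of Ridgefield Logistics SA.
Direct interest in Ridgefield Logistics SA: 17%.
Aggregating (R2): 12.42% + 8.82% + 4.4982% + 17% = 42.7382%.
42.7382% falls short of the 80% threshold by 37.2618 percentage points.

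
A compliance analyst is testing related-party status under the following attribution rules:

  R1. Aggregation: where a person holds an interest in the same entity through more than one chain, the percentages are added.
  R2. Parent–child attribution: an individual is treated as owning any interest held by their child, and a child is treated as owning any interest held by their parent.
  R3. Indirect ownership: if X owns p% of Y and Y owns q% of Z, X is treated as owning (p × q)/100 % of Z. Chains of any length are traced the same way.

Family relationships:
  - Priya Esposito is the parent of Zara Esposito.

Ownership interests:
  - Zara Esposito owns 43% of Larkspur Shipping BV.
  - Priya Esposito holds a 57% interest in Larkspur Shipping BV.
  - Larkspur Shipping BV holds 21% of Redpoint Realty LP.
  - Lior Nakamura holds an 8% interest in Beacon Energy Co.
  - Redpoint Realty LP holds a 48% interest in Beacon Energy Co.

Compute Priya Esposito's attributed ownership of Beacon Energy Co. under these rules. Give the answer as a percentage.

10.08%

By parent–child attribution (R2), Priya Esposito is treated as also owning Zara Esposito's interest in Larkspur Shipping BV, giving 57% + 43% = 100%.
Chain via Larkspur Shipping BV → Redpoint Realty LP (R3): 100% × 21% × 48% = 10.08% of Beacon Energy Co.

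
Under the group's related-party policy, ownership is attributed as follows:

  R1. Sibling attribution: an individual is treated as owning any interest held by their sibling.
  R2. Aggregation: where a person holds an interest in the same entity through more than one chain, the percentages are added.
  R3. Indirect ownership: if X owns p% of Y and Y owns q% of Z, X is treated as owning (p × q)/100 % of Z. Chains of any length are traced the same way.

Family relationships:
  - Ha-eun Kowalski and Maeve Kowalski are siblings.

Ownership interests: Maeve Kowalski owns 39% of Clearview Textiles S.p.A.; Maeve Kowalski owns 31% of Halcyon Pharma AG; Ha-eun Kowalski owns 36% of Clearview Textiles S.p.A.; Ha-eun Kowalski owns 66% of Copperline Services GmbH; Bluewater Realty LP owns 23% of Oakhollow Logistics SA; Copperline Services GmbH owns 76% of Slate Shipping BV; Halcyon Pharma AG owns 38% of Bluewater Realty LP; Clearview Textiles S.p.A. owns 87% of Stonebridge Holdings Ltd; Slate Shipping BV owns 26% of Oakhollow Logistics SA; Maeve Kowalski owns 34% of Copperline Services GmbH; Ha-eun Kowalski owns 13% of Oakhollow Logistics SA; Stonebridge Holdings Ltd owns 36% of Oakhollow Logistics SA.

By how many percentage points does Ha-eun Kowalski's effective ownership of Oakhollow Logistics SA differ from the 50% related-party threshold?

By sibling attribution (R1), Ha-eun Kowalski is treated as also owning Maeve Kowalski's interest in Clearview Textiles S.p.A, giving 36% + 39% = 75%.
By sibling attribution (R1), Ha-eun Kowalski is treated as also owning Maeve Kowalski's interest in Copperline Services GmbH, giving 66% + 34% = 100%.
By sibling attribution (R1), Ha-eun Kowalski is treated as owning Maeve Kowalski's 31% interest in Halcyon Pharma AG.
Chain via Clearview Textiles S.p.A. → Stonebridge Holdings Ltd (R3): 75% × 87% × 36% = 23.49% of Oakhollow Logistics SA.
Chain via Copperline Services GmbH → Slate Shipping BV (R3): 100% × 76% × 26% = 19.76% of Oakhollow Logistics SA.
Direct interest in Oakhollow Logistics SA: 13%.
Chain via Halcyon Pharma AG → Bluewater Realty LP (R3): 31% × 38% × 23% = 2.7094% of Oakhollow Logistics SA.
Aggregating (R2): 23.49% + 19.76% + 13% + 2.7094% = 58.9594%.
58.9594% exceeds the 50% threshold by 8.9594 percentage points.

8.9594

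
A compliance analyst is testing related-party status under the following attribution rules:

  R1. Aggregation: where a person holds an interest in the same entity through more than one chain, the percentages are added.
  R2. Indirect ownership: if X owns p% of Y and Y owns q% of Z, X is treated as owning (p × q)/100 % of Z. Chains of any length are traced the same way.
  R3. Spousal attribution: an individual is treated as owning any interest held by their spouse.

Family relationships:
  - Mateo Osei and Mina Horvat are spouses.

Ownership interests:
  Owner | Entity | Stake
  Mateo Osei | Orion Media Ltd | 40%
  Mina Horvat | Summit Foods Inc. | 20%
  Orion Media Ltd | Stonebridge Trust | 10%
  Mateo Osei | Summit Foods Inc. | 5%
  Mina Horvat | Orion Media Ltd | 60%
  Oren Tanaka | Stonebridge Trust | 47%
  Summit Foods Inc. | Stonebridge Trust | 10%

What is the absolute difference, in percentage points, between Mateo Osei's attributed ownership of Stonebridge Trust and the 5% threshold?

By spousal attribution (R3), Mateo Osei is treated as also owning Mina Horvat's interest in Orion Media Ltd, giving 40% + 60% = 100%.
By spousal attribution (R3), Mateo Osei is treated as also owning Mina Horvat's interest in Summit Foods Inc, giving 5% + 20% = 25%.
Chain via Orion Media Ltd (R2): 100% × 10% = 10% of Stonebridge Trust.
Chain via Summit Foods Inc. (R2): 25% × 10% = 2.5% of Stonebridge Trust.
Aggregating (R1): 10% + 2.5% = 12.5%.
12.5% exceeds the 5% threshold by 7.5 percentage points.

7.5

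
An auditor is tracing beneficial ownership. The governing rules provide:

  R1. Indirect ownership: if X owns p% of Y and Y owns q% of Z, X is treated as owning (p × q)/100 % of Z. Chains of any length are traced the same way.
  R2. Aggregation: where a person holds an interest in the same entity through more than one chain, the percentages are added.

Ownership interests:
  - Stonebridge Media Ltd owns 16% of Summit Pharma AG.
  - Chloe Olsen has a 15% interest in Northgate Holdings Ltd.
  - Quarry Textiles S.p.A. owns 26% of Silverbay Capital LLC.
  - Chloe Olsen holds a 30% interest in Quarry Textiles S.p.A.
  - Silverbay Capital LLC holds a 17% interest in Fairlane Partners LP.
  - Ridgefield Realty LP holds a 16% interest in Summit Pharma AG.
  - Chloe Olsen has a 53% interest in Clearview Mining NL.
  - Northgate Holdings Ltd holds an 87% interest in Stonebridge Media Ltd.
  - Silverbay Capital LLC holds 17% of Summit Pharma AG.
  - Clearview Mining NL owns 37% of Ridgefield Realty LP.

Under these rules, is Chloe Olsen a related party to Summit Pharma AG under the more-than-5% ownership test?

Yes

Chain via Clearview Mining NL → Ridgefield Realty LP (R1): 53% × 37% × 16% = 3.1376% of Summit Pharma AG.
Chain via Quarry Textiles S.p.A. → Silverbay Capital LLC (R1): 30% × 26% × 17% = 1.326% of Summit Pharma AG.
Chain via Northgate Holdings Ltd → Stonebridge Media Ltd (R1): 15% × 87% × 16% = 2.088% of Summit Pharma AG.
Aggregating (R2): 3.1376% + 1.326% + 2.088% = 6.5516%.
6.5516% exceeds the 5% threshold, so Chloe is a related party to Summit Pharma AG.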